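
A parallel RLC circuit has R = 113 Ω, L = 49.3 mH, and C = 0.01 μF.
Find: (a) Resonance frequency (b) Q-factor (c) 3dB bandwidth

Step 1 — Resonance: ω₀ = 1/√(LC) = 1/√(0.0493·1e-08) = 4.504e+04 rad/s.
Step 2 — f₀ = ω₀/(2π) = 7168 Hz.
Step 3 — Parallel Q: Q = R/(ω₀L) = 113/(4.504e+04·0.0493) = 0.05089.
Step 4 — Bandwidth: Δω = ω₀/Q = 8.85e+05 rad/s; BW = Δω/(2π) = 1.408e+05 Hz.

(a) f₀ = 7168 Hz  (b) Q = 0.05089  (c) BW = 1.408e+05 Hz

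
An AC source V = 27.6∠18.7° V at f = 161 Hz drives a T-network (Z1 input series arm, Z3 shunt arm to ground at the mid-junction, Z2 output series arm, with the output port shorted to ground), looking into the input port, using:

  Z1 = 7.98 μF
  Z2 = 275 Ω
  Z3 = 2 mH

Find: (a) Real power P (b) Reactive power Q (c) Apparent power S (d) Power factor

Step 1 — Angular frequency: ω = 2π·f = 2π·161 = 1012 rad/s.
Step 2 — Component impedances:
  Z1: Z = 1/(jωC) = -j/(ω·C) = 0 - j123.9 Ω
  Z2: Z = R = 275 Ω
  Z3: Z = jωL = j·1012·0.002 = 0 + j2.023 Ω
Step 3 — With the output port shorted to ground, the output series arm Z2 runs from the junction to ground; the shunt arm Z3 also runs from the junction to ground. They appear in parallel: Z3 || Z2 = 0.01488 + j2.023 Ω.
Step 4 — Series with input arm Z1: Z_in = Z1 + (Z3 || Z2) = 0.01488 - j121.9 Ω = 121.9∠-90.0° Ω.
Step 5 — Source phasor: V = 27.6∠18.7° V = 26.14 + j8.849 V.
Step 6 — Current: I = V / Z = -0.07259 + j0.2146 A = 0.2265∠108.7° A.
Step 7 — Complex power: S = V·I* = 0.0007636 - j6.251 VA.
Step 8 — Real power: P = Re(S) = 0.0007636 W.
Step 9 — Reactive power: Q = Im(S) = -6.251 VAR.
Step 10 — Apparent power: |S| = 6.251 VA.
Step 11 — Power factor: PF = P/|S| = 0.0001221 (leading).

(a) P = 0.0007636 W  (b) Q = -6.251 VAR  (c) S = 6.251 VA  (d) PF = 0.0001221 (leading)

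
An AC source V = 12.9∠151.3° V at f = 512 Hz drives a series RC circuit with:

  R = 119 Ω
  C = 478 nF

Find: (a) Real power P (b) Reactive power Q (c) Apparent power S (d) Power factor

Step 1 — Angular frequency: ω = 2π·f = 2π·512 = 3217 rad/s.
Step 2 — Component impedances:
  R: Z = R = 119 Ω
  C: Z = 1/(jωC) = -j/(ω·C) = 0 - j650.3 Ω
Step 3 — Series combination: Z_total = R + C = 119 - j650.3 Ω = 661.1∠-79.6° Ω.
Step 4 — Source phasor: V = 12.9∠151.3° V = -11.32 + j6.195 V.
Step 5 — Current: I = V / Z = -0.0123 - j0.01515 A = 0.01951∠-129.1° A.
Step 6 — Complex power: S = V·I* = 0.04531 - j0.2476 VA.
Step 7 — Real power: P = Re(S) = 0.04531 W.
Step 8 — Reactive power: Q = Im(S) = -0.2476 VAR.
Step 9 — Apparent power: |S| = 0.2517 VA.
Step 10 — Power factor: PF = P/|S| = 0.18 (leading).

(a) P = 0.04531 W  (b) Q = -0.2476 VAR  (c) S = 0.2517 VA  (d) PF = 0.18 (leading)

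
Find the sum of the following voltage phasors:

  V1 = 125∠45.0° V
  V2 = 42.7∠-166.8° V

Step 1 — Convert each phasor to rectangular form:
  V1 = 125·(cos(45.0°) + j·sin(45.0°)) = 88.39 + j88.39 V
  V2 = 42.7·(cos(-166.8°) + j·sin(-166.8°)) = -41.57 - j9.751 V
Step 2 — Sum components: V_total = 46.82 + j78.64 V.
Step 3 — Convert to polar: |V_total| = 91.52 V, ∠V_total = 59.2°.

V_total = 91.52∠59.2° V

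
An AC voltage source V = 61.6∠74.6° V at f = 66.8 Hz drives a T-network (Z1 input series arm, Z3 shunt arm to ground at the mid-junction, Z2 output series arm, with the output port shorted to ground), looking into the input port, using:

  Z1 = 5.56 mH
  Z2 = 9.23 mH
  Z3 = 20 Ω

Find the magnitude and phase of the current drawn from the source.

Step 1 — Angular frequency: ω = 2π·f = 2π·66.8 = 419.7 rad/s.
Step 2 — Component impedances:
  Z1: Z = jωL = j·419.7·0.00556 = 0 + j2.334 Ω
  Z2: Z = jωL = j·419.7·0.00923 = 0 + j3.874 Ω
  Z3: Z = R = 20 Ω
Step 3 — With the output port shorted to ground, the output series arm Z2 runs from the junction to ground; the shunt arm Z3 also runs from the junction to ground. They appear in parallel: Z3 || Z2 = 0.7233 + j3.734 Ω.
Step 4 — Series with input arm Z1: Z_in = Z1 + (Z3 || Z2) = 0.7233 + j6.068 Ω = 6.11∠83.2° Ω.
Step 5 — Source phasor: V = 61.6∠74.6° V = 16.36 + j59.39 V.
Step 6 — Ohm's law: I = V / Z_total = (16.36 + j59.39) / (0.7233 + j6.068) = 9.968 - j1.508 A.
Step 7 — Convert to polar: |I| = 10.08 A, ∠I = -8.6°.

I = 10.08∠-8.6° A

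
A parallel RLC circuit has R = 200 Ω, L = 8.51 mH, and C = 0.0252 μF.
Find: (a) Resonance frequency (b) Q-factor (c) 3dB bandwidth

Step 1 — Resonance: ω₀ = 1/√(LC) = 1/√(0.00851·2.52e-08) = 6.829e+04 rad/s.
Step 2 — f₀ = ω₀/(2π) = 1.087e+04 Hz.
Step 3 — Parallel Q: Q = R/(ω₀L) = 200/(6.829e+04·0.00851) = 0.3442.
Step 4 — Bandwidth: Δω = ω₀/Q = 1.984e+05 rad/s; BW = Δω/(2π) = 3.158e+04 Hz.

(a) f₀ = 1.087e+04 Hz  (b) Q = 0.3442  (c) BW = 3.158e+04 Hz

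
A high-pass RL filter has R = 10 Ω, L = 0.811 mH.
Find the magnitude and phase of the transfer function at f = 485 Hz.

Step 1 — Angular frequency: ω = 2π·485 = 3047 rad/s.
Step 2 — Transfer function: H(jω) = jωL/(R + jωL).
Step 3 — Numerator jωL = j·2.471; denominator R + jωL = 10 + j2.471.
Step 4 — H = 0.05756 + j0.2329.
Step 5 — Magnitude: |H| = 0.2399 (-12.4 dB); phase: φ = 76.1°.

|H| = 0.2399 (-12.4 dB), φ = 76.1°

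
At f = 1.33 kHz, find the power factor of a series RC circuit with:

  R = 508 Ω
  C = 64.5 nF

Step 1 — Angular frequency: ω = 2π·f = 2π·1330 = 8357 rad/s.
Step 2 — Component impedances:
  R: Z = R = 508 Ω
  C: Z = 1/(jωC) = -j/(ω·C) = 0 - j1855 Ω
Step 3 — Series combination: Z_total = R + C = 508 - j1855 Ω = 1924∠-74.7° Ω.
Step 4 — Power factor: PF = cos(φ) = Re(Z)/|Z| = 508/1923.6 = 0.2641.
Step 5 — Type: Im(Z) = -1855 ⇒ leading (phase φ = -74.7°).

PF = 0.2641 (leading, φ = -74.7°)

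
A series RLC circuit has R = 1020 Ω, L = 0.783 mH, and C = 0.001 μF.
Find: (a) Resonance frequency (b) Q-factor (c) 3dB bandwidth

Step 1 — Resonance: ω₀ = 1/√(LC) = 1/√(0.000783·1e-09) = 1.13e+06 rad/s.
Step 2 — f₀ = ω₀/(2π) = 1.799e+05 Hz.
Step 3 — Series Q: Q = ω₀L/R = 1.13e+06·0.000783/1020 = 0.8675.
Step 4 — Bandwidth: Δω = ω₀/Q = 1.303e+06 rad/s; BW = Δω/(2π) = 2.073e+05 Hz.

(a) f₀ = 1.799e+05 Hz  (b) Q = 0.8675  (c) BW = 2.073e+05 Hz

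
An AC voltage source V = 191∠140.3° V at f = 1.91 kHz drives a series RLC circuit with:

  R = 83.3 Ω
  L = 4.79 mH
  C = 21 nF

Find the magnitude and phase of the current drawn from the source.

Step 1 — Angular frequency: ω = 2π·f = 2π·1910 = 1.2e+04 rad/s.
Step 2 — Component impedances:
  R: Z = R = 83.3 Ω
  L: Z = jωL = j·1.2e+04·0.00479 = 0 + j57.48 Ω
  C: Z = 1/(jωC) = -j/(ω·C) = 0 - j3968 Ω
Step 3 — Series combination: Z_total = R + L + C = 83.3 - j3910 Ω = 3911∠-88.8° Ω.
Step 4 — Source phasor: V = 191∠140.3° V = -147 + j122 V.
Step 5 — Ohm's law: I = V / Z_total = (-147 + j122) / (83.3 - j3910) = -0.03199 - j0.0369 A.
Step 6 — Convert to polar: |I| = 0.04883 A, ∠I = -130.9°.

I = 0.04883∠-130.9° A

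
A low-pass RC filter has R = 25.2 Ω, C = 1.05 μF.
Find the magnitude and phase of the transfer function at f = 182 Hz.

Step 1 — Angular frequency: ω = 2π·182 = 1144 rad/s.
Step 2 — Transfer function: H(jω) = 1/(1 + jωRC).
Step 3 — Denominator: 1 + jωRC = 1 + j·1144·25.2·1.05e-06 = 1 + j0.03026.
Step 4 — H = 0.9991 - j0.03023.
Step 5 — Magnitude: |H| = 0.9995 (-0.0 dB); phase: φ = -1.7°.

|H| = 0.9995 (-0.0 dB), φ = -1.7°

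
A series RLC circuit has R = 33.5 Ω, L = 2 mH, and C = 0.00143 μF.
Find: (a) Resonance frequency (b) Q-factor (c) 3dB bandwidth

Step 1 — Resonance: ω₀ = 1/√(LC) = 1/√(0.002·1.43e-09) = 5.913e+05 rad/s.
Step 2 — f₀ = ω₀/(2π) = 9.411e+04 Hz.
Step 3 — Series Q: Q = ω₀L/R = 5.913e+05·0.002/33.5 = 35.3.
Step 4 — Bandwidth: Δω = ω₀/Q = 1.675e+04 rad/s; BW = Δω/(2π) = 2666 Hz.

(a) f₀ = 9.411e+04 Hz  (b) Q = 35.3  (c) BW = 2666 Hz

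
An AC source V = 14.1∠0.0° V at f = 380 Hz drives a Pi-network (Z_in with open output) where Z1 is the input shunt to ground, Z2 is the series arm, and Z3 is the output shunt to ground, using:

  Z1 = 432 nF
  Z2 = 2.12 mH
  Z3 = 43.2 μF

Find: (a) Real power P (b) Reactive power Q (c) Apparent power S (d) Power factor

Step 1 — Angular frequency: ω = 2π·f = 2π·380 = 2388 rad/s.
Step 2 — Component impedances:
  Z1: Z = 1/(jωC) = -j/(ω·C) = 0 - j969.5 Ω
  Z2: Z = jωL = j·2388·0.00212 = 0 + j5.062 Ω
  Z3: Z = 1/(jωC) = -j/(ω·C) = 0 - j9.695 Ω
Step 3 — With open output, the series arm Z2 and the output shunt Z3 appear in series to ground: Z2 + Z3 = 0 - j4.633 Ω.
Step 4 — Parallel with input shunt Z1: Z_in = Z1 || (Z2 + Z3) = 0 - j4.611 Ω = 4.611∠-90.0° Ω.
Step 5 — Source phasor: V = 14.1∠0.0° V = 14.1 V.
Step 6 — Current: I = V / Z = 0 + j3.058 A = 3.058∠90.0° A.
Step 7 — Complex power: S = V·I* = 0 - j43.11 VA.
Step 8 — Real power: P = Re(S) = 0 W.
Step 9 — Reactive power: Q = Im(S) = -43.11 VAR.
Step 10 — Apparent power: |S| = 43.11 VA.
Step 11 — Power factor: PF = P/|S| = 0 (leading).

(a) P = 0 W  (b) Q = -43.11 VAR  (c) S = 43.11 VA  (d) PF = 0 (leading)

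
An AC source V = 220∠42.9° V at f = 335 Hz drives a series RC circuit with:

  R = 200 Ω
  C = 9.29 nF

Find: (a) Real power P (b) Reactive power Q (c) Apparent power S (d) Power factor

Step 1 — Angular frequency: ω = 2π·f = 2π·335 = 2105 rad/s.
Step 2 — Component impedances:
  R: Z = R = 200 Ω
  C: Z = 1/(jωC) = -j/(ω·C) = 0 - j5.114e+04 Ω
Step 3 — Series combination: Z_total = R + C = 200 - j5.114e+04 Ω = 5.114e+04∠-89.8° Ω.
Step 4 — Source phasor: V = 220∠42.9° V = 161.2 + j149.8 V.
Step 5 — Current: I = V / Z = -0.002916 + j0.003163 A = 0.004302∠132.7° A.
Step 6 — Complex power: S = V·I* = 0.003701 - j0.9464 VA.
Step 7 — Real power: P = Re(S) = 0.003701 W.
Step 8 — Reactive power: Q = Im(S) = -0.9464 VAR.
Step 9 — Apparent power: |S| = 0.9464 VA.
Step 10 — Power factor: PF = P/|S| = 0.003911 (leading).

(a) P = 0.003701 W  (b) Q = -0.9464 VAR  (c) S = 0.9464 VA  (d) PF = 0.003911 (leading)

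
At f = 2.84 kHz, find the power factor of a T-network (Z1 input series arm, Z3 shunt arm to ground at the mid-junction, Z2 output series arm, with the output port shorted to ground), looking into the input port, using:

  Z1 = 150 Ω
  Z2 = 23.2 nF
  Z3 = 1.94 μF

Step 1 — Angular frequency: ω = 2π·f = 2π·2840 = 1.784e+04 rad/s.
Step 2 — Component impedances:
  Z1: Z = R = 150 Ω
  Z2: Z = 1/(jωC) = -j/(ω·C) = 0 - j2416 Ω
  Z3: Z = 1/(jωC) = -j/(ω·C) = 0 - j28.89 Ω
Step 3 — With the output port shorted to ground, the output series arm Z2 runs from the junction to ground; the shunt arm Z3 also runs from the junction to ground. They appear in parallel: Z3 || Z2 = 0 - j28.55 Ω.
Step 4 — Series with input arm Z1: Z_in = Z1 + (Z3 || Z2) = 150 - j28.55 Ω = 152.7∠-10.8° Ω.
Step 5 — Power factor: PF = cos(φ) = Re(Z)/|Z| = 150/152.69 = 0.9824.
Step 6 — Type: Im(Z) = -28.55 ⇒ leading (phase φ = -10.8°).

PF = 0.9824 (leading, φ = -10.8°)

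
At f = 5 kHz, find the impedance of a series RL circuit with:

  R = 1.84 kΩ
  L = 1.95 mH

Step 1 — Angular frequency: ω = 2π·f = 2π·5000 = 3.142e+04 rad/s.
Step 2 — Component impedances:
  R: Z = R = 1840 Ω
  L: Z = jωL = j·3.142e+04·0.00195 = 0 + j61.26 Ω
Step 3 — Series combination: Z_total = R + L = 1840 + j61.26 Ω = 1841∠1.9° Ω.

Z = 1840 + j61.26 Ω = 1841∠1.9° Ω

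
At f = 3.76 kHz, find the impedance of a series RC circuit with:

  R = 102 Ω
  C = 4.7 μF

Step 1 — Angular frequency: ω = 2π·f = 2π·3760 = 2.362e+04 rad/s.
Step 2 — Component impedances:
  R: Z = R = 102 Ω
  C: Z = 1/(jωC) = -j/(ω·C) = 0 - j9.006 Ω
Step 3 — Series combination: Z_total = R + C = 102 - j9.006 Ω = 102.4∠-5.0° Ω.

Z = 102 - j9.006 Ω = 102.4∠-5.0° Ω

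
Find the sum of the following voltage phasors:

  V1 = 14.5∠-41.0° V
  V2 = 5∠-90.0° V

Step 1 — Convert each phasor to rectangular form:
  V1 = 14.5·(cos(-41.0°) + j·sin(-41.0°)) = 10.94 - j9.513 V
  V2 = 5·(cos(-90.0°) + j·sin(-90.0°)) = 0 - j5 V
Step 2 — Sum components: V_total = 10.94 - j14.51 V.
Step 3 — Convert to polar: |V_total| = 18.18 V, ∠V_total = -53.0°.

V_total = 18.18∠-53.0° V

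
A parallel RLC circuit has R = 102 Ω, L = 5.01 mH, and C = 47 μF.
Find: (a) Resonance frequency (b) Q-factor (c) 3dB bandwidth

Step 1 — Resonance: ω₀ = 1/√(LC) = 1/√(0.00501·4.7e-05) = 2061 rad/s.
Step 2 — f₀ = ω₀/(2π) = 328 Hz.
Step 3 — Parallel Q: Q = R/(ω₀L) = 102/(2061·0.00501) = 9.879.
Step 4 — Bandwidth: Δω = ω₀/Q = 208.6 rad/s; BW = Δω/(2π) = 33.2 Hz.

(a) f₀ = 328 Hz  (b) Q = 9.879  (c) BW = 33.2 Hz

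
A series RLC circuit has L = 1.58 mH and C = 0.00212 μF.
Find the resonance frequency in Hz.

Step 1 — Resonance condition Im(Z)=0 gives ω₀ = 1/√(LC).
Step 2 — ω₀ = 1/√(0.00158·2.12e-09) = 5.464e+05 rad/s.
Step 3 — f₀ = ω₀/(2π) = 8.696e+04 Hz.

f₀ = 8.696e+04 Hz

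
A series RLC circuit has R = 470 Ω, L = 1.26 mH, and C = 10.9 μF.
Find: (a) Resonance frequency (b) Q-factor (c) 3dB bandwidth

Step 1 — Resonance: ω₀ = 1/√(LC) = 1/√(0.00126·1.09e-05) = 8533 rad/s.
Step 2 — f₀ = ω₀/(2π) = 1358 Hz.
Step 3 — Series Q: Q = ω₀L/R = 8533·0.00126/470 = 0.02288.
Step 4 — Bandwidth: Δω = ω₀/Q = 3.73e+05 rad/s; BW = Δω/(2π) = 5.937e+04 Hz.

(a) f₀ = 1358 Hz  (b) Q = 0.02288  (c) BW = 5.937e+04 Hz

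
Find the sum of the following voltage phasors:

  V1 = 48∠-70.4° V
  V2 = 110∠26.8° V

Step 1 — Convert each phasor to rectangular form:
  V1 = 48·(cos(-70.4°) + j·sin(-70.4°)) = 16.1 - j45.22 V
  V2 = 110·(cos(26.8°) + j·sin(26.8°)) = 98.18 + j49.6 V
Step 2 — Sum components: V_total = 114.3 + j4.378 V.
Step 3 — Convert to polar: |V_total| = 114.4 V, ∠V_total = 2.2°.

V_total = 114.4∠2.2° V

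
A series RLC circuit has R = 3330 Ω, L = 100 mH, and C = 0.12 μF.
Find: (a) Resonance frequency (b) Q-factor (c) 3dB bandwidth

Step 1 — Resonance condition Im(Z)=0 gives ω₀ = 1/√(LC).
Step 2 — ω₀ = 1/√(0.1·1.2e-07) = 9129 rad/s.
Step 3 — f₀ = ω₀/(2π) = 1453 Hz.
Step 4 — Series Q: Q = ω₀L/R = 9129·0.1/3330 = 0.2741.
Step 5 — 3dB bandwidth: Δω = ω₀/Q = 3.33e+04 rad/s; BW = Δω/(2π) = 5300 Hz.

(a) f₀ = 1453 Hz  (b) Q = 0.2741  (c) BW = 5300 Hz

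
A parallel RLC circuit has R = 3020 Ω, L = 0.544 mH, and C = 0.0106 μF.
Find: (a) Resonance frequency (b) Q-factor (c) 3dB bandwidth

Step 1 — Resonance: ω₀ = 1/√(LC) = 1/√(0.000544·1.06e-08) = 4.164e+05 rad/s.
Step 2 — f₀ = ω₀/(2π) = 6.628e+04 Hz.
Step 3 — Parallel Q: Q = R/(ω₀L) = 3020/(4.164e+05·0.000544) = 13.33.
Step 4 — Bandwidth: Δω = ω₀/Q = 3.124e+04 rad/s; BW = Δω/(2π) = 4972 Hz.

(a) f₀ = 6.628e+04 Hz  (b) Q = 13.33  (c) BW = 4972 Hz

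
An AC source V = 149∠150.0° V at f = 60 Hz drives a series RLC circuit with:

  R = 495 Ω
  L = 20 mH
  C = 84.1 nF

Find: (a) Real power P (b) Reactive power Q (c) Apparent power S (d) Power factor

Step 1 — Angular frequency: ω = 2π·f = 2π·60 = 377 rad/s.
Step 2 — Component impedances:
  R: Z = R = 495 Ω
  L: Z = jωL = j·377·0.02 = 0 + j7.54 Ω
  C: Z = 1/(jωC) = -j/(ω·C) = 0 - j3.154e+04 Ω
Step 3 — Series combination: Z_total = R + L + C = 495 - j3.153e+04 Ω = 3.154e+04∠-89.1° Ω.
Step 4 — Source phasor: V = 149∠150.0° V = -129 + j74.5 V.
Step 5 — Current: I = V / Z = -0.002426 - j0.004054 A = 0.004725∠-120.9° A.
Step 6 — Complex power: S = V·I* = 0.01105 - j0.7039 VA.
Step 7 — Real power: P = Re(S) = 0.01105 W.
Step 8 — Reactive power: Q = Im(S) = -0.7039 VAR.
Step 9 — Apparent power: |S| = 0.704 VA.
Step 10 — Power factor: PF = P/|S| = 0.0157 (leading).

(a) P = 0.01105 W  (b) Q = -0.7039 VAR  (c) S = 0.704 VA  (d) PF = 0.0157 (leading)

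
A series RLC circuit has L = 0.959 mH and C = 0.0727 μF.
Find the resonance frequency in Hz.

Step 1 — Resonance condition Im(Z)=0 gives ω₀ = 1/√(LC).
Step 2 — ω₀ = 1/√(0.000959·7.27e-08) = 1.198e+05 rad/s.
Step 3 — f₀ = ω₀/(2π) = 1.906e+04 Hz.

f₀ = 1.906e+04 Hz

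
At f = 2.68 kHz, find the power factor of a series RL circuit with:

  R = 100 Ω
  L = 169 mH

Step 1 — Angular frequency: ω = 2π·f = 2π·2680 = 1.684e+04 rad/s.
Step 2 — Component impedances:
  R: Z = R = 100 Ω
  L: Z = jωL = j·1.684e+04·0.169 = 0 + j2846 Ω
Step 3 — Series combination: Z_total = R + L = 100 + j2846 Ω = 2848∠88.0° Ω.
Step 4 — Power factor: PF = cos(φ) = Re(Z)/|Z| = 100/2847.5 = 0.03512.
Step 5 — Type: Im(Z) = 2846 ⇒ lagging (phase φ = 88.0°).

PF = 0.03512 (lagging, φ = 88.0°)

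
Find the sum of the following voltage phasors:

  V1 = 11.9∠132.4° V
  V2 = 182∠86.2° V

Step 1 — Convert each phasor to rectangular form:
  V1 = 11.9·(cos(132.4°) + j·sin(132.4°)) = -8.024 + j8.788 V
  V2 = 182·(cos(86.2°) + j·sin(86.2°)) = 12.06 + j181.6 V
Step 2 — Sum components: V_total = 4.038 + j190.4 V.
Step 3 — Convert to polar: |V_total| = 190.4 V, ∠V_total = 88.8°.

V_total = 190.4∠88.8° V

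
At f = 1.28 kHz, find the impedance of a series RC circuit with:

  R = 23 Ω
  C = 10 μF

Step 1 — Angular frequency: ω = 2π·f = 2π·1280 = 8042 rad/s.
Step 2 — Component impedances:
  R: Z = R = 23 Ω
  C: Z = 1/(jωC) = -j/(ω·C) = 0 - j12.43 Ω
Step 3 — Series combination: Z_total = R + C = 23 - j12.43 Ω = 26.15∠-28.4° Ω.

Z = 23 - j12.43 Ω = 26.15∠-28.4° Ω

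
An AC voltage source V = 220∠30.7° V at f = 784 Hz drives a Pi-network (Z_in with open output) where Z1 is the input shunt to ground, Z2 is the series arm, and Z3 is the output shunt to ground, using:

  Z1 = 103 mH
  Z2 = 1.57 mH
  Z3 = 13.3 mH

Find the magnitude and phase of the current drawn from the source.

Step 1 — Angular frequency: ω = 2π·f = 2π·784 = 4926 rad/s.
Step 2 — Component impedances:
  Z1: Z = jωL = j·4926·0.103 = 0 + j507.4 Ω
  Z2: Z = jωL = j·4926·0.00157 = 0 + j7.734 Ω
  Z3: Z = jωL = j·4926·0.0133 = 0 + j65.52 Ω
Step 3 — With open output, the series arm Z2 and the output shunt Z3 appear in series to ground: Z2 + Z3 = 0 + j73.25 Ω.
Step 4 — Parallel with input shunt Z1: Z_in = Z1 || (Z2 + Z3) = 0 + j64.01 Ω = 64.01∠90.0° Ω.
Step 5 — Source phasor: V = 220∠30.7° V = 189.2 + j112.3 V.
Step 6 — Ohm's law: I = V / Z_total = (189.2 + j112.3) / (0 + j64.01) = 1.755 - j2.955 A.
Step 7 — Convert to polar: |I| = 3.437 A, ∠I = -59.3°.

I = 3.437∠-59.3° A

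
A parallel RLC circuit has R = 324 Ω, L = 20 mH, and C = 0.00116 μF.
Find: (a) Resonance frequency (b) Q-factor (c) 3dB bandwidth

Step 1 — Resonance: ω₀ = 1/√(LC) = 1/√(0.02·1.16e-09) = 2.076e+05 rad/s.
Step 2 — f₀ = ω₀/(2π) = 3.304e+04 Hz.
Step 3 — Parallel Q: Q = R/(ω₀L) = 324/(2.076e+05·0.02) = 0.07803.
Step 4 — Bandwidth: Δω = ω₀/Q = 2.661e+06 rad/s; BW = Δω/(2π) = 4.235e+05 Hz.

(a) f₀ = 3.304e+04 Hz  (b) Q = 0.07803  (c) BW = 4.235e+05 Hz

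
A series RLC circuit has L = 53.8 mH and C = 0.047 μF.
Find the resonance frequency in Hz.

Step 1 — Resonance condition Im(Z)=0 gives ω₀ = 1/√(LC).
Step 2 — ω₀ = 1/√(0.0538·4.7e-08) = 1.989e+04 rad/s.
Step 3 — f₀ = ω₀/(2π) = 3165 Hz.

f₀ = 3165 Hz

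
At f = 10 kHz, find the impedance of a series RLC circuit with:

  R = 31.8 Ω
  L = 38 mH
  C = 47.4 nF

Step 1 — Angular frequency: ω = 2π·f = 2π·1e+04 = 6.283e+04 rad/s.
Step 2 — Component impedances:
  R: Z = R = 31.8 Ω
  L: Z = jωL = j·6.283e+04·0.038 = 0 + j2388 Ω
  C: Z = 1/(jωC) = -j/(ω·C) = 0 - j335.8 Ω
Step 3 — Series combination: Z_total = R + L + C = 31.8 + j2052 Ω = 2052∠89.1° Ω.

Z = 31.8 + j2052 Ω = 2052∠89.1° Ω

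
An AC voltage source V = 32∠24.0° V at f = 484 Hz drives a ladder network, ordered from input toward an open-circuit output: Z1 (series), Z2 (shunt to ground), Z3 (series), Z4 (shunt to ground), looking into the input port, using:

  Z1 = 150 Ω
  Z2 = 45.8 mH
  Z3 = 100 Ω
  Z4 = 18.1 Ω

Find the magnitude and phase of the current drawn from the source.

Step 1 — Angular frequency: ω = 2π·f = 2π·484 = 3041 rad/s.
Step 2 — Component impedances:
  Z1: Z = R = 150 Ω
  Z2: Z = jωL = j·3041·0.0458 = 0 + j139.3 Ω
  Z3: Z = R = 100 Ω
  Z4: Z = R = 18.1 Ω
Step 3 — Ladder network (open output): work backward from the far end, alternating series and parallel combinations. Z_in = 218.7 + j58.26 Ω = 226.3∠14.9° Ω.
Step 4 — Source phasor: V = 32∠24.0° V = 29.23 + j13.02 V.
Step 5 — Ohm's law: I = V / Z_total = (29.23 + j13.02) / (218.7 + j58.26) = 0.1396 + j0.02232 A.
Step 6 — Convert to polar: |I| = 0.1414 A, ∠I = 9.1°.

I = 0.1414∠9.1° A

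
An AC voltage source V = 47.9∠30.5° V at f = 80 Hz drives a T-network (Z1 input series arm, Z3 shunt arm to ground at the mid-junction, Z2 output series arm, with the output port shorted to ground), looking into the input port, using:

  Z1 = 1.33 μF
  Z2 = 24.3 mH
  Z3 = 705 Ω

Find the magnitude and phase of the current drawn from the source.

Step 1 — Angular frequency: ω = 2π·f = 2π·80 = 502.7 rad/s.
Step 2 — Component impedances:
  Z1: Z = 1/(jωC) = -j/(ω·C) = 0 - j1496 Ω
  Z2: Z = jωL = j·502.7·0.0243 = 0 + j12.21 Ω
  Z3: Z = R = 705 Ω
Step 3 — With the output port shorted to ground, the output series arm Z2 runs from the junction to ground; the shunt arm Z3 also runs from the junction to ground. They appear in parallel: Z3 || Z2 = 0.2116 + j12.21 Ω.
Step 4 — Series with input arm Z1: Z_in = Z1 + (Z3 || Z2) = 0.2116 - j1484 Ω = 1484∠-90.0° Ω.
Step 5 — Source phasor: V = 47.9∠30.5° V = 41.27 + j24.31 V.
Step 6 — Ohm's law: I = V / Z_total = (41.27 + j24.31) / (0.2116 - j1484) = -0.01638 + j0.02782 A.
Step 7 — Convert to polar: |I| = 0.03229 A, ∠I = 120.5°.

I = 0.03229∠120.5° A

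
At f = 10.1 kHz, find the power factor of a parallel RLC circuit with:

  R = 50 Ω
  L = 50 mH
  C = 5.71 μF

Step 1 — Angular frequency: ω = 2π·f = 2π·1.01e+04 = 6.346e+04 rad/s.
Step 2 — Component impedances:
  R: Z = R = 50 Ω
  L: Z = jωL = j·6.346e+04·0.05 = 0 + j3173 Ω
  C: Z = 1/(jωC) = -j/(ω·C) = 0 - j2.76 Ω
Step 3 — Parallel combination: 1/Z_total = 1/R + 1/L + 1/C; Z_total = 0.1521 - j2.754 Ω = 2.758∠-86.8° Ω.
Step 4 — Power factor: PF = cos(φ) = Re(Z)/|Z| = 0.15212/2.7579 = 0.05516.
Step 5 — Type: Im(Z) = -2.754 ⇒ leading (phase φ = -86.8°).

PF = 0.05516 (leading, φ = -86.8°)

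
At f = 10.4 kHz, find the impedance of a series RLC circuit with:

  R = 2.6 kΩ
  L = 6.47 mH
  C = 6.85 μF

Step 1 — Angular frequency: ω = 2π·f = 2π·1.04e+04 = 6.535e+04 rad/s.
Step 2 — Component impedances:
  R: Z = R = 2600 Ω
  L: Z = jωL = j·6.535e+04·0.00647 = 0 + j422.8 Ω
  C: Z = 1/(jωC) = -j/(ω·C) = 0 - j2.234 Ω
Step 3 — Series combination: Z_total = R + L + C = 2600 + j420.5 Ω = 2634∠9.2° Ω.

Z = 2600 + j420.5 Ω = 2634∠9.2° Ω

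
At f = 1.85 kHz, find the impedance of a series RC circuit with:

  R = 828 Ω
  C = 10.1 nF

Step 1 — Angular frequency: ω = 2π·f = 2π·1850 = 1.162e+04 rad/s.
Step 2 — Component impedances:
  R: Z = R = 828 Ω
  C: Z = 1/(jωC) = -j/(ω·C) = 0 - j8518 Ω
Step 3 — Series combination: Z_total = R + C = 828 - j8518 Ω = 8558∠-84.4° Ω.

Z = 828 - j8518 Ω = 8558∠-84.4° Ω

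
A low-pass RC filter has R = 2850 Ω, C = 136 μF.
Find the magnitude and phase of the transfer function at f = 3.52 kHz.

Step 1 — Angular frequency: ω = 2π·3520 = 2.212e+04 rad/s.
Step 2 — Transfer function: H(jω) = 1/(1 + jωRC).
Step 3 — Denominator: 1 + jωRC = 1 + j·2.212e+04·2850·0.000136 = 1 + j8572.
Step 4 — H = 1.361e-08 - j0.0001167.
Step 5 — Magnitude: |H| = 0.0001167 (-78.7 dB); phase: φ = -90.0°.

|H| = 0.0001167 (-78.7 dB), φ = -90.0°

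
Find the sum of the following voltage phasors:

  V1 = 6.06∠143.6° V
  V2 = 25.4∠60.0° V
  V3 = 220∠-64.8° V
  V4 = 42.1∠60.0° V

Step 1 — Convert each phasor to rectangular form:
  V1 = 6.06·(cos(143.6°) + j·sin(143.6°)) = -4.878 + j3.596 V
  V2 = 25.4·(cos(60.0°) + j·sin(60.0°)) = 12.7 + j22 V
  V3 = 220·(cos(-64.8°) + j·sin(-64.8°)) = 93.67 - j199.1 V
  V4 = 42.1·(cos(60.0°) + j·sin(60.0°)) = 21.05 + j36.46 V
Step 2 — Sum components: V_total = 122.5 - j137 V.
Step 3 — Convert to polar: |V_total| = 183.8 V, ∠V_total = -48.2°.

V_total = 183.8∠-48.2° V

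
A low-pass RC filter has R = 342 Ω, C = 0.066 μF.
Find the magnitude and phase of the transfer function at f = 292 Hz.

Step 1 — Angular frequency: ω = 2π·292 = 1835 rad/s.
Step 2 — Transfer function: H(jω) = 1/(1 + jωRC).
Step 3 — Denominator: 1 + jωRC = 1 + j·1835·342·6.6e-08 = 1 + j0.04141.
Step 4 — H = 0.9983 - j0.04134.
Step 5 — Magnitude: |H| = 0.9991 (-0.0 dB); phase: φ = -2.4°.

|H| = 0.9991 (-0.0 dB), φ = -2.4°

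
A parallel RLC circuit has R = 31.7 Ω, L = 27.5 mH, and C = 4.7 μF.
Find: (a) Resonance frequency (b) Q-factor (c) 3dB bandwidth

Step 1 — Resonance: ω₀ = 1/√(LC) = 1/√(0.0275·4.7e-06) = 2782 rad/s.
Step 2 — f₀ = ω₀/(2π) = 442.7 Hz.
Step 3 — Parallel Q: Q = R/(ω₀L) = 31.7/(2782·0.0275) = 0.4144.
Step 4 — Bandwidth: Δω = ω₀/Q = 6712 rad/s; BW = Δω/(2π) = 1068 Hz.

(a) f₀ = 442.7 Hz  (b) Q = 0.4144  (c) BW = 1068 Hz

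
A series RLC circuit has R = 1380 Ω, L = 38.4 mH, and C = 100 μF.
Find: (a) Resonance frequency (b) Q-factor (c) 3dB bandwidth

Step 1 — Resonance condition Im(Z)=0 gives ω₀ = 1/√(LC).
Step 2 — ω₀ = 1/√(0.0384·0.0001) = 510.3 rad/s.
Step 3 — f₀ = ω₀/(2π) = 81.22 Hz.
Step 4 — Series Q: Q = ω₀L/R = 510.3·0.0384/1380 = 0.0142.
Step 5 — 3dB bandwidth: Δω = ω₀/Q = 3.594e+04 rad/s; BW = Δω/(2π) = 5720 Hz.

(a) f₀ = 81.22 Hz  (b) Q = 0.0142  (c) BW = 5720 Hz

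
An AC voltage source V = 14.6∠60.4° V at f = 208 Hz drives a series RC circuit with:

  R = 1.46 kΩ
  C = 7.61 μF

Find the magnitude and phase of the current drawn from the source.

Step 1 — Angular frequency: ω = 2π·f = 2π·208 = 1307 rad/s.
Step 2 — Component impedances:
  R: Z = R = 1460 Ω
  C: Z = 1/(jωC) = -j/(ω·C) = 0 - j100.5 Ω
Step 3 — Series combination: Z_total = R + C = 1460 - j100.5 Ω = 1463∠-3.9° Ω.
Step 4 — Source phasor: V = 14.6∠60.4° V = 7.212 + j12.69 V.
Step 5 — Ohm's law: I = V / Z_total = (7.212 + j12.69) / (1460 - j100.5) = 0.00432 + j0.008992 A.
Step 6 — Convert to polar: |I| = 0.009976 A, ∠I = 64.3°.

I = 0.009976∠64.3° A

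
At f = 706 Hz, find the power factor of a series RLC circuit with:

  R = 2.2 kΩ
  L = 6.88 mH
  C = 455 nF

Step 1 — Angular frequency: ω = 2π·f = 2π·706 = 4436 rad/s.
Step 2 — Component impedances:
  R: Z = R = 2200 Ω
  L: Z = jωL = j·4436·0.00688 = 0 + j30.52 Ω
  C: Z = 1/(jωC) = -j/(ω·C) = 0 - j495.5 Ω
Step 3 — Series combination: Z_total = R + L + C = 2200 - j464.9 Ω = 2249∠-11.9° Ω.
Step 4 — Power factor: PF = cos(φ) = Re(Z)/|Z| = 2200/2248.6 = 0.9784.
Step 5 — Type: Im(Z) = -464.9 ⇒ leading (phase φ = -11.9°).

PF = 0.9784 (leading, φ = -11.9°)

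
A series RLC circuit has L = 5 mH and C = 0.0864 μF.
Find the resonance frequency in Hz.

Step 1 — Resonance condition Im(Z)=0 gives ω₀ = 1/√(LC).
Step 2 — ω₀ = 1/√(0.005·8.64e-08) = 4.811e+04 rad/s.
Step 3 — f₀ = ω₀/(2π) = 7657 Hz.

f₀ = 7657 Hz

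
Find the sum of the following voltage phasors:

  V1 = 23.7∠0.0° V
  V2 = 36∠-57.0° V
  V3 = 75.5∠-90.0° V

Step 1 — Convert each phasor to rectangular form:
  V1 = 23.7·(cos(0.0°) + j·sin(0.0°)) = 23.7 V
  V2 = 36·(cos(-57.0°) + j·sin(-57.0°)) = 19.61 - j30.19 V
  V3 = 75.5·(cos(-90.0°) + j·sin(-90.0°)) = 0 - j75.5 V
Step 2 — Sum components: V_total = 43.31 - j105.7 V.
Step 3 — Convert to polar: |V_total| = 114.2 V, ∠V_total = -67.7°.

V_total = 114.2∠-67.7° V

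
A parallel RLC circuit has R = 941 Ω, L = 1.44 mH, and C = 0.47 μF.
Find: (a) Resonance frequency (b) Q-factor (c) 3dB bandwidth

Step 1 — Resonance: ω₀ = 1/√(LC) = 1/√(0.00144·4.7e-07) = 3.844e+04 rad/s.
Step 2 — f₀ = ω₀/(2π) = 6118 Hz.
Step 3 — Parallel Q: Q = R/(ω₀L) = 941/(3.844e+04·0.00144) = 17.
Step 4 — Bandwidth: Δω = ω₀/Q = 2261 rad/s; BW = Δω/(2π) = 359.9 Hz.

(a) f₀ = 6118 Hz  (b) Q = 17  (c) BW = 359.9 Hz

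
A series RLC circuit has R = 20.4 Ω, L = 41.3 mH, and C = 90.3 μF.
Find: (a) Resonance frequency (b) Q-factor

Step 1 — Resonance condition Im(Z)=0 gives ω₀ = 1/√(LC).
Step 2 — ω₀ = 1/√(0.0413·9.03e-05) = 517.8 rad/s.
Step 3 — f₀ = ω₀/(2π) = 82.41 Hz.
Step 4 — Series Q: Q = ω₀L/R = 517.8·0.0413/20.4 = 1.048.

(a) f₀ = 82.41 Hz  (b) Q = 1.048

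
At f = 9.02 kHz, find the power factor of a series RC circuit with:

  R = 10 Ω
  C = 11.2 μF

Step 1 — Angular frequency: ω = 2π·f = 2π·9020 = 5.667e+04 rad/s.
Step 2 — Component impedances:
  R: Z = R = 10 Ω
  C: Z = 1/(jωC) = -j/(ω·C) = 0 - j1.575 Ω
Step 3 — Series combination: Z_total = R + C = 10 - j1.575 Ω = 10.12∠-9.0° Ω.
Step 4 — Power factor: PF = cos(φ) = Re(Z)/|Z| = 10/10.123 = 0.9878.
Step 5 — Type: Im(Z) = -1.575 ⇒ leading (phase φ = -9.0°).

PF = 0.9878 (leading, φ = -9.0°)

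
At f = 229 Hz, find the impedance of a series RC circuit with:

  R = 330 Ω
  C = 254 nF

Step 1 — Angular frequency: ω = 2π·f = 2π·229 = 1439 rad/s.
Step 2 — Component impedances:
  R: Z = R = 330 Ω
  C: Z = 1/(jωC) = -j/(ω·C) = 0 - j2736 Ω
Step 3 — Series combination: Z_total = R + C = 330 - j2736 Ω = 2756∠-83.1° Ω.

Z = 330 - j2736 Ω = 2756∠-83.1° Ω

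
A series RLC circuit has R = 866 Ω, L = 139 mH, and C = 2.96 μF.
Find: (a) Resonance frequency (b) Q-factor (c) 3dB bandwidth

Step 1 — Resonance condition Im(Z)=0 gives ω₀ = 1/√(LC).
Step 2 — ω₀ = 1/√(0.139·2.96e-06) = 1559 rad/s.
Step 3 — f₀ = ω₀/(2π) = 248.1 Hz.
Step 4 — Series Q: Q = ω₀L/R = 1559·0.139/866 = 0.2502.
Step 5 — 3dB bandwidth: Δω = ω₀/Q = 6230 rad/s; BW = Δω/(2π) = 991.6 Hz.

(a) f₀ = 248.1 Hz  (b) Q = 0.2502  (c) BW = 991.6 Hz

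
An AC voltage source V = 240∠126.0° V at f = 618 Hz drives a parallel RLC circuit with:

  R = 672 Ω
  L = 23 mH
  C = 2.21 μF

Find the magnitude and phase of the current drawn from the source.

Step 1 — Angular frequency: ω = 2π·f = 2π·618 = 3883 rad/s.
Step 2 — Component impedances:
  R: Z = R = 672 Ω
  L: Z = jωL = j·3883·0.023 = 0 + j89.31 Ω
  C: Z = 1/(jωC) = -j/(ω·C) = 0 - j116.5 Ω
Step 3 — Parallel combination: 1/Z_total = 1/R + 1/L + 1/C; Z_total = 164.3 + j288.8 Ω = 332.3∠60.4° Ω.
Step 4 — Source phasor: V = 240∠126.0° V = -141.1 + j194.2 V.
Step 5 — Ohm's law: I = V / Z_total = (-141.1 + j194.2) / (164.3 + j288.8) = 0.2979 + j0.6579 A.
Step 6 — Convert to polar: |I| = 0.7222 A, ∠I = 65.6°.

I = 0.7222∠65.6° A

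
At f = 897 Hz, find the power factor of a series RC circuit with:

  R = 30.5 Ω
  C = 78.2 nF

Step 1 — Angular frequency: ω = 2π·f = 2π·897 = 5636 rad/s.
Step 2 — Component impedances:
  R: Z = R = 30.5 Ω
  C: Z = 1/(jωC) = -j/(ω·C) = 0 - j2269 Ω
Step 3 — Series combination: Z_total = R + C = 30.5 - j2269 Ω = 2269∠-89.2° Ω.
Step 4 — Power factor: PF = cos(φ) = Re(Z)/|Z| = 30.5/2269 = 0.01344.
Step 5 — Type: Im(Z) = -2269 ⇒ leading (phase φ = -89.2°).

PF = 0.01344 (leading, φ = -89.2°)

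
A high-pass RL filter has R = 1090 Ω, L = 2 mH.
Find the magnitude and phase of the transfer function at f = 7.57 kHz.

Step 1 — Angular frequency: ω = 2π·7570 = 4.756e+04 rad/s.
Step 2 — Transfer function: H(jω) = jωL/(R + jωL).
Step 3 — Numerator jωL = j·95.13; denominator R + jωL = 1090 + j95.13.
Step 4 — H = 0.007559 + j0.08661.
Step 5 — Magnitude: |H| = 0.08694 (-21.2 dB); phase: φ = 85.0°.

|H| = 0.08694 (-21.2 dB), φ = 85.0°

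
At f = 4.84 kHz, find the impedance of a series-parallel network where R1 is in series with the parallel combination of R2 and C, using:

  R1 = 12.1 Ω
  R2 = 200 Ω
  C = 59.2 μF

Step 1 — Angular frequency: ω = 2π·f = 2π·4840 = 3.041e+04 rad/s.
Step 2 — Component impedances:
  R1: Z = R = 12.1 Ω
  R2: Z = R = 200 Ω
  C: Z = 1/(jωC) = -j/(ω·C) = 0 - j0.5555 Ω
Step 3 — Parallel branch: R2 || C = 1/(1/R2 + 1/C) = 0.001543 - j0.5555 Ω.
Step 4 — Series with R1: Z_total = R1 + (R2 || C) = 12.1 - j0.5555 Ω = 12.11∠-2.6° Ω.

Z = 12.1 - j0.5555 Ω = 12.11∠-2.6° Ω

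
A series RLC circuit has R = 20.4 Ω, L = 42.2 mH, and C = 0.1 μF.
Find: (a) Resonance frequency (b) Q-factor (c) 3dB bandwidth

Step 1 — Resonance condition Im(Z)=0 gives ω₀ = 1/√(LC).
Step 2 — ω₀ = 1/√(0.0422·1e-07) = 1.539e+04 rad/s.
Step 3 — f₀ = ω₀/(2π) = 2450 Hz.
Step 4 — Series Q: Q = ω₀L/R = 1.539e+04·0.0422/20.4 = 31.84.
Step 5 — 3dB bandwidth: Δω = ω₀/Q = 483.4 rad/s; BW = Δω/(2π) = 76.94 Hz.

(a) f₀ = 2450 Hz  (b) Q = 31.84  (c) BW = 76.94 Hz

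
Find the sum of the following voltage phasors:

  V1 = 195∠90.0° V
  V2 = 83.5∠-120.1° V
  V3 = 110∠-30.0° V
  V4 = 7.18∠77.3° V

Step 1 — Convert each phasor to rectangular form:
  V1 = 195·(cos(90.0°) + j·sin(90.0°)) = 0 + j195 V
  V2 = 83.5·(cos(-120.1°) + j·sin(-120.1°)) = -41.88 - j72.24 V
  V3 = 110·(cos(-30.0°) + j·sin(-30.0°)) = 95.26 - j55 V
  V4 = 7.18·(cos(77.3°) + j·sin(77.3°)) = 1.578 + j7.004 V
Step 2 — Sum components: V_total = 54.97 + j74.76 V.
Step 3 — Convert to polar: |V_total| = 92.79 V, ∠V_total = 53.7°.

V_total = 92.79∠53.7° V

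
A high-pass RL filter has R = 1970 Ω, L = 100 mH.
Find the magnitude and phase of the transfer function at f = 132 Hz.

Step 1 — Angular frequency: ω = 2π·132 = 829.4 rad/s.
Step 2 — Transfer function: H(jω) = jωL/(R + jωL).
Step 3 — Numerator jωL = j·82.94; denominator R + jωL = 1970 + j82.94.
Step 4 — H = 0.001769 + j0.04203.
Step 5 — Magnitude: |H| = 0.04206 (-27.5 dB); phase: φ = 87.6°.

|H| = 0.04206 (-27.5 dB), φ = 87.6°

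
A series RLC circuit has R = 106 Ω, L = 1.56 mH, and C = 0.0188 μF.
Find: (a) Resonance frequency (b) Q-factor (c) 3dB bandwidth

Step 1 — Resonance: ω₀ = 1/√(LC) = 1/√(0.00156·1.88e-08) = 1.847e+05 rad/s.
Step 2 — f₀ = ω₀/(2π) = 2.939e+04 Hz.
Step 3 — Series Q: Q = ω₀L/R = 1.847e+05·0.00156/106 = 2.718.
Step 4 — Bandwidth: Δω = ω₀/Q = 6.795e+04 rad/s; BW = Δω/(2π) = 1.081e+04 Hz.

(a) f₀ = 2.939e+04 Hz  (b) Q = 2.718  (c) BW = 1.081e+04 Hz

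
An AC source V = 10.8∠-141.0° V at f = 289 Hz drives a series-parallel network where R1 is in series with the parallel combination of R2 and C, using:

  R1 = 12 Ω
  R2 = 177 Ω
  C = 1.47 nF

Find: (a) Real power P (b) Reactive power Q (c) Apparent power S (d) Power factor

Step 1 — Angular frequency: ω = 2π·f = 2π·289 = 1816 rad/s.
Step 2 — Component impedances:
  R1: Z = R = 12 Ω
  R2: Z = R = 177 Ω
  C: Z = 1/(jωC) = -j/(ω·C) = 0 - j3.746e+05 Ω
Step 3 — Parallel branch: R2 || C = 1/(1/R2 + 1/C) = 177 - j0.08363 Ω.
Step 4 — Series with R1: Z_total = R1 + (R2 || C) = 189 - j0.08363 Ω = 189∠-0.0° Ω.
Step 5 — Source phasor: V = 10.8∠-141.0° V = -8.393 - j6.797 V.
Step 6 — Current: I = V / Z = -0.04439 - j0.03598 A = 0.05714∠-141.0° A.
Step 7 — Complex power: S = V·I* = 0.6171 - j0.0002731 VA.
Step 8 — Real power: P = Re(S) = 0.6171 W.
Step 9 — Reactive power: Q = Im(S) = -0.0002731 VAR.
Step 10 — Apparent power: |S| = 0.6171 VA.
Step 11 — Power factor: PF = P/|S| = 1 (leading).

(a) P = 0.6171 W  (b) Q = -0.0002731 VAR  (c) S = 0.6171 VA  (d) PF = 1 (leading)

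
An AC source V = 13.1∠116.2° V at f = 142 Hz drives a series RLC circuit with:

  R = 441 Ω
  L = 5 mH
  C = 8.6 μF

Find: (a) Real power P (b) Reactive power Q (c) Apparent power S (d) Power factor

Step 1 — Angular frequency: ω = 2π·f = 2π·142 = 892.2 rad/s.
Step 2 — Component impedances:
  R: Z = R = 441 Ω
  L: Z = jωL = j·892.2·0.005 = 0 + j4.461 Ω
  C: Z = 1/(jωC) = -j/(ω·C) = 0 - j130.3 Ω
Step 3 — Series combination: Z_total = R + L + C = 441 - j125.9 Ω = 458.6∠-15.9° Ω.
Step 4 — Source phasor: V = 13.1∠116.2° V = -5.784 + j11.75 V.
Step 5 — Current: I = V / Z = -0.01916 + j0.02118 A = 0.02856∠132.1° A.
Step 6 — Complex power: S = V·I* = 0.3598 - j0.1027 VA.
Step 7 — Real power: P = Re(S) = 0.3598 W.
Step 8 — Reactive power: Q = Im(S) = -0.1027 VAR.
Step 9 — Apparent power: |S| = 0.3742 VA.
Step 10 — Power factor: PF = P/|S| = 0.9616 (leading).

(a) P = 0.3598 W  (b) Q = -0.1027 VAR  (c) S = 0.3742 VA  (d) PF = 0.9616 (leading)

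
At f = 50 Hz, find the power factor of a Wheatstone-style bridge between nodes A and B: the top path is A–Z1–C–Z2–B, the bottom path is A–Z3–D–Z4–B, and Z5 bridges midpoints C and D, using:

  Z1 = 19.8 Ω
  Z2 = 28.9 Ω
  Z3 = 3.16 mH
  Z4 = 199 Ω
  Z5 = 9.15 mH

Step 1 — Angular frequency: ω = 2π·f = 2π·50 = 314.2 rad/s.
Step 2 — Component impedances:
  Z1: Z = R = 19.8 Ω
  Z2: Z = R = 28.9 Ω
  Z3: Z = jωL = j·314.2·0.00316 = 0 + j0.9927 Ω
  Z4: Z = R = 199 Ω
  Z5: Z = jωL = j·314.2·0.00915 = 0 + j2.875 Ω
Step 3 — Bridge requires nodal analysis (the Z5 bridge couples midpoints C and D, so the two paths cannot be reduced to a simple series/parallel combination). Setting node B to ground and injecting 1 A at node A, the 3-node admittance system at A, C, D solves to V_A = Z_AB = 25.86 + j3.057 Ω = 26.04∠6.7° Ω.
Step 4 — Power factor: PF = cos(φ) = Re(Z)/|Z| = 25.86/26.04 = 0.9931.
Step 5 — Type: Im(Z) = 3.057 ⇒ lagging (phase φ = 6.7°).

PF = 0.9931 (lagging, φ = 6.7°)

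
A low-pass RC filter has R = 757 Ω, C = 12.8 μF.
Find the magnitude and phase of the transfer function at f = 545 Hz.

Step 1 — Angular frequency: ω = 2π·545 = 3424 rad/s.
Step 2 — Transfer function: H(jω) = 1/(1 + jωRC).
Step 3 — Denominator: 1 + jωRC = 1 + j·3424·757·1.28e-05 = 1 + j33.18.
Step 4 — H = 0.0009075 - j0.03011.
Step 5 — Magnitude: |H| = 0.03012 (-30.4 dB); phase: φ = -88.3°.

|H| = 0.03012 (-30.4 dB), φ = -88.3°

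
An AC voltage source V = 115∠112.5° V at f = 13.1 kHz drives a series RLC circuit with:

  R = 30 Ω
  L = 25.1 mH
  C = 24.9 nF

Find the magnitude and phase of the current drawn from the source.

Step 1 — Angular frequency: ω = 2π·f = 2π·1.31e+04 = 8.231e+04 rad/s.
Step 2 — Component impedances:
  R: Z = R = 30 Ω
  L: Z = jωL = j·8.231e+04·0.0251 = 0 + j2066 Ω
  C: Z = 1/(jωC) = -j/(ω·C) = 0 - j487.9 Ω
Step 3 — Series combination: Z_total = R + L + C = 30 + j1578 Ω = 1578∠88.9° Ω.
Step 4 — Source phasor: V = 115∠112.5° V = -44.01 + j106.2 V.
Step 5 — Ohm's law: I = V / Z_total = (-44.01 + j106.2) / (30 + j1578) = 0.06677 + j0.02916 A.
Step 6 — Convert to polar: |I| = 0.07286 A, ∠I = 23.6°.

I = 0.07286∠23.6° A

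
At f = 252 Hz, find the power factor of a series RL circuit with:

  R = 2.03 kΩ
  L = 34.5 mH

Step 1 — Angular frequency: ω = 2π·f = 2π·252 = 1583 rad/s.
Step 2 — Component impedances:
  R: Z = R = 2030 Ω
  L: Z = jωL = j·1583·0.0345 = 0 + j54.63 Ω
Step 3 — Series combination: Z_total = R + L = 2030 + j54.63 Ω = 2031∠1.5° Ω.
Step 4 — Power factor: PF = cos(φ) = Re(Z)/|Z| = 2030/2030.73 = 0.9996.
Step 5 — Type: Im(Z) = 54.63 ⇒ lagging (phase φ = 1.5°).

PF = 0.9996 (lagging, φ = 1.5°)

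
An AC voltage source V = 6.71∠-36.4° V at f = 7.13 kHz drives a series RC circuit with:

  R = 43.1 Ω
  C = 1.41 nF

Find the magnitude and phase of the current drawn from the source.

Step 1 — Angular frequency: ω = 2π·f = 2π·7130 = 4.48e+04 rad/s.
Step 2 — Component impedances:
  R: Z = R = 43.1 Ω
  C: Z = 1/(jωC) = -j/(ω·C) = 0 - j1.583e+04 Ω
Step 3 — Series combination: Z_total = R + C = 43.1 - j1.583e+04 Ω = 1.583e+04∠-89.8° Ω.
Step 4 — Source phasor: V = 6.71∠-36.4° V = 5.401 - j3.982 V.
Step 5 — Ohm's law: I = V / Z_total = (5.401 - j3.982) / (43.1 - j1.583e+04) = 0.0002524 + j0.0003405 A.
Step 6 — Convert to polar: |I| = 0.0004238 A, ∠I = 53.4°.

I = 0.0004238∠53.4° A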